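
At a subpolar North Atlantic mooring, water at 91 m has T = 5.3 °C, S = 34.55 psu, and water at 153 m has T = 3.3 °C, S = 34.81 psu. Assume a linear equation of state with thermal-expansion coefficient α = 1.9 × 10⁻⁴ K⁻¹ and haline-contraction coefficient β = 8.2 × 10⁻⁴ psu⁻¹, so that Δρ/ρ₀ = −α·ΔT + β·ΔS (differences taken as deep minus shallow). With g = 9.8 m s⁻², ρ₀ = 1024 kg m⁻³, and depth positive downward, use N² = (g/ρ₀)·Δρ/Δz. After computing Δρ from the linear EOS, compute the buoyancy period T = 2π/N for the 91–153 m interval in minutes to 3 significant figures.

ΔT = -2.0 K, ΔS = +0.26 psu (deep − shallow).
Δρ/ρ₀ = −αΔT + βΔS = 3.80 × 10⁻⁴ + 2.132 × 10⁻⁴ = 5.932 × 10⁻⁴, so Δρ ≈ 0.6074 kg m⁻³.
N² = (g/ρ₀)·Δρ/Δz = g·(Δρ/ρ₀)/Δz = 9.8 × 5.932 × 10⁻⁴ / 62 = 9.3764 × 10⁻⁵ s⁻².
N = √(9.3764 × 10⁻⁵) = 9.6832 × 10⁻³ rad s⁻¹ → T = 2π/N = 648.87 s = 10.815 min ≈ 10.8 min.

10.8 min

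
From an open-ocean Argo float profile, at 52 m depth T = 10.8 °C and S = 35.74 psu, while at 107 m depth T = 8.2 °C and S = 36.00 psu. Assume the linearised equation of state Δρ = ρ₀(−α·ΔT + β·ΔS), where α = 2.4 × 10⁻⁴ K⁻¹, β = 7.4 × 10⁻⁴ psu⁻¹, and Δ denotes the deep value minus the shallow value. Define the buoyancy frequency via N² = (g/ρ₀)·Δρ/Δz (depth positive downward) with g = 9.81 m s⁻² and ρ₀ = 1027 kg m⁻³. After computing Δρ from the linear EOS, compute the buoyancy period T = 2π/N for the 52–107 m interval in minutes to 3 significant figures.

8.68 min

ΔT = -2.6 K, ΔS = +0.26 psu (deep − shallow).
Δρ/ρ₀ = −αΔT + βΔS = 6.24 × 10⁻⁴ + 1.924 × 10⁻⁴ = 8.164 × 10⁻⁴, so Δρ ≈ 0.8384 kg m⁻³.
N² = (g/ρ₀)·Δρ/Δz = g·(Δρ/ρ₀)/Δz = 9.81 × 8.164 × 10⁻⁴ / 55 = 1.4562 × 10⁻⁴ s⁻².
N = √(1.4562 × 10⁻⁴) = 0.012067 rad s⁻¹ → T = 2π/N = 520.69 s = 8.6782 min ≈ 8.68 min.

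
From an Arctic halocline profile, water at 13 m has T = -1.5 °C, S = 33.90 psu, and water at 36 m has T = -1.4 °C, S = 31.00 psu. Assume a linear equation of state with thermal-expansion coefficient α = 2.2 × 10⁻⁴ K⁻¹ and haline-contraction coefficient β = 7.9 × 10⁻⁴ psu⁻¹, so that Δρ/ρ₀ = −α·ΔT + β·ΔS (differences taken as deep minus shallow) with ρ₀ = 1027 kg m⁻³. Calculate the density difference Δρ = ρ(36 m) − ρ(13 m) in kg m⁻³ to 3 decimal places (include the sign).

-2.375 kg m⁻³

ΔT = +0.1 K, ΔS = -2.90 psu (deep − shallow).
Δρ/ρ₀ = −(2.2 × 10⁻⁴)(+0.1) + (7.9 × 10⁻⁴)(-2.90) = -2.313 × 10⁻³.
Δρ = 1027 × (-2.313 × 10⁻³) = -2.375 kg m⁻³.
Negative Δρ: lighter below, statically unstable.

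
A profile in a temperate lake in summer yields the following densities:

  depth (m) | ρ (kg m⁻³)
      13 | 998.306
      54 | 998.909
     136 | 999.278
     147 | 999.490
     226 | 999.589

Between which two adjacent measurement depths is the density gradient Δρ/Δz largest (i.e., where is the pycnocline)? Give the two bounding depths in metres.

Compute the density gradient over each adjacent pair:
  13–54 m: Δρ/Δz = 0.603/41 = 0.015 kg m⁻⁴
  54–136 m: Δρ/Δz = 0.369/82 = 4.5 × 10⁻³ kg m⁻⁴
  136–147 m: Δρ/Δz = 0.212/11 = 0.019 kg m⁻⁴
  147–226 m: Δρ/Δz = 0.099/79 = 1.3 × 10⁻³ kg m⁻⁴
The largest gradient is in the 136–147 m interval — the pycnocline.

136–147 m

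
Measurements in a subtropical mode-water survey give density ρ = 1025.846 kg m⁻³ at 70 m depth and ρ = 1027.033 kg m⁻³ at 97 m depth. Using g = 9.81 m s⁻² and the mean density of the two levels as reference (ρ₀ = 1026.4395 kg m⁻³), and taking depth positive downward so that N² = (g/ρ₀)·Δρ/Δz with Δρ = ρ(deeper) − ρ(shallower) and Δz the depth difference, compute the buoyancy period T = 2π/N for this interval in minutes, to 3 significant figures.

Δρ = 1027.033 − 1025.846 = 1.187 kg m⁻³ over Δz = 97 − 70 = 27 m.
N² = (9.81/1026.4395) × (1.187/27) = 4.2017 × 10⁻⁴ s⁻².
N = √(4.2017 × 10⁻⁴) = 0.020498 rad s⁻¹, so T = 2π/N = 306.53 s = 5.1088 min ≈ 5.11 min.
Since Δρ > 0 the layer is stably stratified.

5.11 min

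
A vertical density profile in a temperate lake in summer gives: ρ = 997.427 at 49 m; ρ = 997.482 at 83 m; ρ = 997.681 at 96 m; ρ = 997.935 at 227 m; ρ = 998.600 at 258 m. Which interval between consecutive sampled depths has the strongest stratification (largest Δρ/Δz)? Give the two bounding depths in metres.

Compute the density gradient over each adjacent pair:
  49–83 m: Δρ/Δz = 0.055/34 = 1.6 × 10⁻³ kg m⁻⁴
  83–96 m: Δρ/Δz = 0.199/13 = 0.015 kg m⁻⁴
  96–227 m: Δρ/Δz = 0.254/131 = 1.9 × 10⁻³ kg m⁻⁴
  227–258 m: Δρ/Δz = 0.665/31 = 0.021 kg m⁻⁴
The largest gradient is in the 227–258 m interval — the pycnocline.

227–258 m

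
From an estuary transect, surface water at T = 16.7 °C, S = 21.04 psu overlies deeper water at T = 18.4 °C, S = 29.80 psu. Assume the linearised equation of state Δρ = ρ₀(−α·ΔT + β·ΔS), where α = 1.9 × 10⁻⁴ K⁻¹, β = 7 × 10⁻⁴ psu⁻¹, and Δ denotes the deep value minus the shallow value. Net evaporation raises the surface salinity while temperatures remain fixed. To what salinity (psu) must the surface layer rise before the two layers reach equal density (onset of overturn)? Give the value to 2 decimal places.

Neutral buoyancy requires −α(T_deep − T_surf) + β(S_deep − S_surf′) = 0.
S_surf′ = S_deep − (α/β)·ΔT = 29.80 − (1.9 × 10⁻⁴/7 × 10⁻⁴)·(+1.7) = 29.3386 psu.
Increase required: 29.3386 − 21.04 = 8.2986 psu.

29.34 psu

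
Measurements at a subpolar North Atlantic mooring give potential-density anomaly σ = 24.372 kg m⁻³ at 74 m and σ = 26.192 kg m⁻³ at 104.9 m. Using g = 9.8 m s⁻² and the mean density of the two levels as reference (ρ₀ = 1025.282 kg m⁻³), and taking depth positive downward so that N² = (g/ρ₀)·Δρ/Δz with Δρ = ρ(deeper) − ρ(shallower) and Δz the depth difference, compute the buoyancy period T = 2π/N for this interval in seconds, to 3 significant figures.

Δρ = 1026.192 − 1024.372 = 1.820 kg m⁻³ over Δz = 104.9 − 74 = 30.9 m.
N² = (9.8/1025.282) × (1.820/30.9) = 5.6298 × 10⁻⁴ s⁻².
N = √(5.6298 × 10⁻⁴) = 0.023727 rad s⁻¹, so T = 2π/N = 264.81 s ≈ 265 s.

265 s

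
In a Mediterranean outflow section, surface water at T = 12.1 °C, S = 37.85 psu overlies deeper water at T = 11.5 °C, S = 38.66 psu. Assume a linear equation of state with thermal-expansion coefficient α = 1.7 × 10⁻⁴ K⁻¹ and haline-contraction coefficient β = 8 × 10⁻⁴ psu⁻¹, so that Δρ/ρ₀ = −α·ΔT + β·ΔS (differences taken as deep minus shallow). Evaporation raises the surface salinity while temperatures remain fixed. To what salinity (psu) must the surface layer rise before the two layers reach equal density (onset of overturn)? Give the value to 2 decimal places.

Neutral buoyancy requires −α(T_deep − T_surf) + β(S_deep − S_surf′) = 0.
S_surf′ = S_deep − (α/β)·ΔT = 38.66 − (1.7 × 10⁻⁴/8 × 10⁻⁴)·(-0.6) = 38.7875 psu.
Increase required: 38.7875 − 37.85 = 0.9375 psu.

38.79 psu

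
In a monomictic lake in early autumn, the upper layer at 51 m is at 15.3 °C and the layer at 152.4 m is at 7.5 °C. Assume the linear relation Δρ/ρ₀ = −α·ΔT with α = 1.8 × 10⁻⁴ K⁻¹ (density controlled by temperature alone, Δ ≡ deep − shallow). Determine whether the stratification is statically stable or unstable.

ΔT = 7.5 − 15.3 = -7.8 K, so Δρ/ρ₀ = −αΔT = 1.404 × 10⁻³.
Δρ/ρ₀ > 0, so Δρ > 0: deeper water is denser → statically stable.

stable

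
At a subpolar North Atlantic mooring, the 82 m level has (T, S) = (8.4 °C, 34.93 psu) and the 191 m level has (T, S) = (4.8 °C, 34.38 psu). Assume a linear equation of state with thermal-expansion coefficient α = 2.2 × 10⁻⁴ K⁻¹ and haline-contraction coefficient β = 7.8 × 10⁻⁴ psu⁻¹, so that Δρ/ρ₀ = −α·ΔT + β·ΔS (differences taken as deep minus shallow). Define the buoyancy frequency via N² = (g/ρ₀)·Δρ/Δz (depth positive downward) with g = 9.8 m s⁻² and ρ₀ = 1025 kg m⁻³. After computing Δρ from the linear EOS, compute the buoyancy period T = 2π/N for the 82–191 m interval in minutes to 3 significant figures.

18.3 min

ΔT = -3.6 K, ΔS = -0.55 psu (deep − shallow).
Δρ/ρ₀ = −αΔT + βΔS = 7.92 × 10⁻⁴ − 4.29 × 10⁻⁴ = 3.63 × 10⁻⁴, so Δρ ≈ 0.3721 kg m⁻³.
N² = (g/ρ₀)·Δρ/Δz = g·(Δρ/ρ₀)/Δz = 9.8 × 3.63 × 10⁻⁴ / 109 = 3.2637 × 10⁻⁵ s⁻².
N = √(3.2637 × 10⁻⁵) = 5.7129 × 10⁻³ rad s⁻¹ → T = 2π/N = 1.0998 × 10³ s = 18.330 min ≈ 18.3 min.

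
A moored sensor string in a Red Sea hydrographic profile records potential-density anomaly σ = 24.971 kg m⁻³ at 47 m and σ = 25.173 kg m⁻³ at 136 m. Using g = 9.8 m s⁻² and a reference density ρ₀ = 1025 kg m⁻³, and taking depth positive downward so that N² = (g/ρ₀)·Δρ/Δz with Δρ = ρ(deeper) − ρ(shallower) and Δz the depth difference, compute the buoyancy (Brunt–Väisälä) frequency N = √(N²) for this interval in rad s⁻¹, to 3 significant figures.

4.66 × 10⁻³ rad s⁻¹

Δρ = 1025.173 − 1024.971 = 0.202 kg m⁻³ over Δz = 136 − 47 = 89 m.
N² = (9.8/1025) × (0.202/89) = 2.1700 × 10⁻⁵ s⁻².
N = √(2.1700 × 10⁻⁵) = 4.6583 × 10⁻³ rad s⁻¹ ≈ 4.66 × 10⁻³ rad s⁻¹.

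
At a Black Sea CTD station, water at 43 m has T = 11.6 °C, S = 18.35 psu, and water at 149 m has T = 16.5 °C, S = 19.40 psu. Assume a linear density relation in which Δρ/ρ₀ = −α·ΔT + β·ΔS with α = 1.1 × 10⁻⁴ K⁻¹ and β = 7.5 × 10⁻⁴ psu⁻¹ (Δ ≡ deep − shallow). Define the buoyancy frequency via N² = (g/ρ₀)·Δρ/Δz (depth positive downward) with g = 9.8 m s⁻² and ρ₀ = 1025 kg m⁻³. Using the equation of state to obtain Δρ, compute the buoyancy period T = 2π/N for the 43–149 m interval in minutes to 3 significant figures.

21.8 min

ΔT = +4.9 K, ΔS = +1.05 psu (deep − shallow).
Δρ/ρ₀ = −αΔT + βΔS = -5.39 × 10⁻⁴ + 7.875 × 10⁻⁴ = 2.485 × 10⁻⁴, so Δρ ≈ 0.2547 kg m⁻³.
N² = (g/ρ₀)·Δρ/Δz = g·(Δρ/ρ₀)/Δz = 9.8 × 2.485 × 10⁻⁴ / 106 = 2.2975 × 10⁻⁵ s⁻².
N = √(2.2975 × 10⁻⁵) = 4.7932 × 10⁻³ rad s⁻¹ → T = 2π/N = 1.3109 × 10³ s = 21.848 min ≈ 21.8 min.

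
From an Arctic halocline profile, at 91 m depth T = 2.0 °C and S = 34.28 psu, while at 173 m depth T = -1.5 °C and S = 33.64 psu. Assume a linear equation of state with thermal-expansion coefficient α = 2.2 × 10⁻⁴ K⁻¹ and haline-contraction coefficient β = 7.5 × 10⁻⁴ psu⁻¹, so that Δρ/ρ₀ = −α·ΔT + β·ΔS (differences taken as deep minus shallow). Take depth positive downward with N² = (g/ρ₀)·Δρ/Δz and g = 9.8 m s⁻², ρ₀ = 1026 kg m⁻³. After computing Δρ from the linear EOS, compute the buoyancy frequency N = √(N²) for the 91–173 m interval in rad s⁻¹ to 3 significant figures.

ΔT = -3.5 K, ΔS = -0.64 psu (deep − shallow).
Δρ/ρ₀ = −αΔT + βΔS = 7.70 × 10⁻⁴ − 4.80 × 10⁻⁴ = 2.90 × 10⁻⁴, so Δρ ≈ 0.2975 kg m⁻³.
N² = (g/ρ₀)·Δρ/Δz = g·(Δρ/ρ₀)/Δz = 9.8 × 2.90 × 10⁻⁴ / 82 = 3.4659 × 10⁻⁵ s⁻².
N = √(3.4659 × 10⁻⁵) = 5.8872 × 10⁻³ rad s⁻¹ ≈ 5.89 × 10⁻³ rad s⁻¹.

5.89 × 10⁻³ rad s⁻¹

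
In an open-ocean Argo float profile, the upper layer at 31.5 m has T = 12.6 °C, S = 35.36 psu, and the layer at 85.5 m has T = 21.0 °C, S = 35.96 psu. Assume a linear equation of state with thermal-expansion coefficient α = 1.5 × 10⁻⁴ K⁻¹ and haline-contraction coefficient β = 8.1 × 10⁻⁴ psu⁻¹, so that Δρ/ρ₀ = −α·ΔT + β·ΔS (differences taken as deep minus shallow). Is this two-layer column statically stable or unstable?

ΔT = 21.0 − 12.6 = +8.4 K and ΔS = 35.96 − 35.36 = +0.60 psu (deep − shallow).
−αΔT = -1.26 × 10⁻³; βΔS = 4.86 × 10⁻⁴; sum Δρ/ρ₀ = -7.74 × 10⁻⁴.
Δρ/ρ₀ < 0, so Δρ < 0: deeper water is lighter → statically unstable; the column would overturn.

unstable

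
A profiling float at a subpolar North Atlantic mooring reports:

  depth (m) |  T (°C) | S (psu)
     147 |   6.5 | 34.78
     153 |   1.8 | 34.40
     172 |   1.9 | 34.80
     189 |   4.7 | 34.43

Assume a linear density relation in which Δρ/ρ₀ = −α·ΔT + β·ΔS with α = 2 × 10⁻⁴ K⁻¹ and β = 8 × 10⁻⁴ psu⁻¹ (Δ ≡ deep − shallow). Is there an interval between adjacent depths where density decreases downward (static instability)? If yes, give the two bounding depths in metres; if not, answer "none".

Evaluate Δρ/ρ₀ = −αΔT + βΔS across each adjacent pair:
  147–153 m: −αΔT+βΔS = −(2 × 10⁻⁴)(-4.7)+(8 × 10⁻⁴)(-0.38) = 6.4 × 10⁻⁴ → stable
  153–172 m: −αΔT+βΔS = −(2 × 10⁻⁴)(+0.1)+(8 × 10⁻⁴)(+0.40) = 3.0 × 10⁻⁴ → stable
  172–189 m: −αΔT+βΔS = −(2 × 10⁻⁴)(+2.8)+(8 × 10⁻⁴)(-0.37) = -8.6 × 10⁻⁴ → UNSTABLE
The 172–189 m interval has Δρ < 0: lighter water underlies denser water.

172–189 m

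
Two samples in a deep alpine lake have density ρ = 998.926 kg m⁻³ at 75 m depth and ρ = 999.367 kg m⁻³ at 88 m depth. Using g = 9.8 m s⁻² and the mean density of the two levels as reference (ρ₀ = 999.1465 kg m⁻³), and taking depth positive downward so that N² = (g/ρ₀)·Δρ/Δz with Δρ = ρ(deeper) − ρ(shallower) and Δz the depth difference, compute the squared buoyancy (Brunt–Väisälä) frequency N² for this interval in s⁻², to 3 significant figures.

Δρ = 999.367 − 998.926 = 0.441 kg m⁻³ over Δz = 88 − 75 = 13 m.
N² = (9.8/999.1465) × (0.441/13) = 3.3273 × 10⁻⁴ s⁻² ≈ 3.33 × 10⁻⁴ s⁻².

3.33 × 10⁻⁴ s⁻²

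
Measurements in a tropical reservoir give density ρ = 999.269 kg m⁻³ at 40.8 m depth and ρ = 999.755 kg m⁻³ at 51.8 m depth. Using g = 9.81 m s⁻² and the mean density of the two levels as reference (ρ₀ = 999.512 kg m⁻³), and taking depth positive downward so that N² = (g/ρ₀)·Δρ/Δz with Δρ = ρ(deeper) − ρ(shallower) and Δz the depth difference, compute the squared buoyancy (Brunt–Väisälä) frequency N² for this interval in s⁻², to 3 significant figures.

Δρ = 999.755 − 999.269 = 0.486 kg m⁻³ over Δz = 51.8 − 40.8 = 11 m.
N² = (9.81/999.512) × (0.486/11) = 4.3364 × 10⁻⁴ s⁻² ≈ 4.34 × 10⁻⁴ s⁻².
N² > 0, so the interval is statically stable.

4.34 × 10⁻⁴ s⁻²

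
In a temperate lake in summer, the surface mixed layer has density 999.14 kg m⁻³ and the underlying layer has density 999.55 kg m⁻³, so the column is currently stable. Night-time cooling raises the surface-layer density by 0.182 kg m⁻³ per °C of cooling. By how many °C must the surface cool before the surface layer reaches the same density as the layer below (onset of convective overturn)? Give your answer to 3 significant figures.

2.25 °C

Density deficit of the surface layer: 999.55 − 999.14 = 0.41 kg m⁻³.
Required change = 0.41 / 0.182 = 2.25 °C.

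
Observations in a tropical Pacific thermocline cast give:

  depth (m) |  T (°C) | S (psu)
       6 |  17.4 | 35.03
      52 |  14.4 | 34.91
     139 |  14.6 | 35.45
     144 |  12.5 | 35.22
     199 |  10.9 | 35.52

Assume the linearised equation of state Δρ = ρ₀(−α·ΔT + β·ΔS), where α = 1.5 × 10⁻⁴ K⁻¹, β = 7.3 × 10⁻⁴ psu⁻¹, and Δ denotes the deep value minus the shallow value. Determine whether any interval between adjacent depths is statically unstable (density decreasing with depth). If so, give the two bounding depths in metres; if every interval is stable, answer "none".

none

Evaluate Δρ/ρ₀ = −αΔT + βΔS across each adjacent pair:
  6–52 m: −αΔT+βΔS = −(1.5 × 10⁻⁴)(-3.0)+(7.3 × 10⁻⁴)(-0.12) = 3.6 × 10⁻⁴ → stable
  52–139 m: −αΔT+βΔS = −(1.5 × 10⁻⁴)(+0.2)+(7.3 × 10⁻⁴)(+0.54) = 3.6 × 10⁻⁴ → stable
  139–144 m: −αΔT+βΔS = −(1.5 × 10⁻⁴)(-2.1)+(7.3 × 10⁻⁴)(-0.23) = 1.5 × 10⁻⁴ → stable
  144–199 m: −αΔT+βΔS = −(1.5 × 10⁻⁴)(-1.6)+(7.3 × 10⁻⁴)(+0.30) = 4.6 × 10⁻⁴ → stable
Every interval has Δρ > 0: the column is stably stratified throughout.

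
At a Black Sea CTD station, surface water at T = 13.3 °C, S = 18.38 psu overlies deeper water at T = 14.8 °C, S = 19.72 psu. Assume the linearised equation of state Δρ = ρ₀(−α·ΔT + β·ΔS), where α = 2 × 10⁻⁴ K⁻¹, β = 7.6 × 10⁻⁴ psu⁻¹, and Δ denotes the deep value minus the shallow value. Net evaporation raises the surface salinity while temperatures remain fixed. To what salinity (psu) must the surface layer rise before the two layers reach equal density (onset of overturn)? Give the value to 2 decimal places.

19.33 psu

Neutral buoyancy requires −α(T_deep − T_surf) + β(S_deep − S_surf′) = 0.
S_surf′ = S_deep − (α/β)·ΔT = 19.72 − (2 × 10⁻⁴/7.6 × 10⁻⁴)·(+1.5) = 19.3253 psu.
Increase required: 19.3253 − 18.38 = 0.9453 psu.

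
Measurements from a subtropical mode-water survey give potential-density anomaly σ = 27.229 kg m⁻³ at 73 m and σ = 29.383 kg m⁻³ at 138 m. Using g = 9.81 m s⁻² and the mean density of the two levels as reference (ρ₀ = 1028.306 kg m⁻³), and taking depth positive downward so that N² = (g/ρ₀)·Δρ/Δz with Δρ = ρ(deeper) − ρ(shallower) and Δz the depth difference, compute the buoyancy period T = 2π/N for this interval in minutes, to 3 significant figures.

5.89 min

Δρ = 1029.383 − 1027.229 = 2.154 kg m⁻³ over Δz = 138 − 73 = 65 m.
N² = (9.81/1028.306) × (2.154/65) = 3.1614 × 10⁻⁴ s⁻².
N = √(3.1614 × 10⁻⁴) = 0.017780 rad s⁻¹, so T = 2π/N = 353.39 s = 5.8898 min ≈ 5.89 min.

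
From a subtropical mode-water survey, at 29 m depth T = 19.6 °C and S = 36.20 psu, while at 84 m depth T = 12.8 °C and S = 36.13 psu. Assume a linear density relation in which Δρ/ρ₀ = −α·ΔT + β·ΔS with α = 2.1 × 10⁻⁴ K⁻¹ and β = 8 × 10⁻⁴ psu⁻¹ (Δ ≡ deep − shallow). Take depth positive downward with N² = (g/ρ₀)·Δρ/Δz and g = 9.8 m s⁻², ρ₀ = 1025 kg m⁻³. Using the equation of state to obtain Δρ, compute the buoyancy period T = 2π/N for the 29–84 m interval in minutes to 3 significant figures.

6.70 min

ΔT = -6.8 K, ΔS = -0.07 psu (deep − shallow).
Δρ/ρ₀ = −αΔT + βΔS = 1.428 × 10⁻³ − 5.60 × 10⁻⁵ = 1.372 × 10⁻³, so Δρ ≈ 1.406 kg m⁻³.
N² = (g/ρ₀)·Δρ/Δz = g·(Δρ/ρ₀)/Δz = 9.8 × 1.372 × 10⁻³ / 55 = 2.4447 × 10⁻⁴ s⁻².
N = √(2.4447 × 10⁻⁴) = 0.015636 rad s⁻¹ → T = 2π/N = 401.84 s = 6.6973 min ≈ 6.70 min.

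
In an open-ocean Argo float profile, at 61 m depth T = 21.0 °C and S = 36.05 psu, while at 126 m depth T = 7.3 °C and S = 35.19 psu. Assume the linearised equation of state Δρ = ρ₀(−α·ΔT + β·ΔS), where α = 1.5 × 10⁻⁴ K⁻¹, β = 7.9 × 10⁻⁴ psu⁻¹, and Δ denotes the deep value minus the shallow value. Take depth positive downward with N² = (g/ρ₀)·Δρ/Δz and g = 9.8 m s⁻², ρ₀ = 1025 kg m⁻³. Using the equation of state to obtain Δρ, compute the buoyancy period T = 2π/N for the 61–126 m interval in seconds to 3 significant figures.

436 s

ΔT = -13.7 K, ΔS = -0.86 psu (deep − shallow).
Δρ/ρ₀ = −αΔT + βΔS = 2.055 × 10⁻³ − 6.794 × 10⁻⁴ = 1.3756 × 10⁻³, so Δρ ≈ 1.410 kg m⁻³.
N² = (g/ρ₀)·Δρ/Δz = g·(Δρ/ρ₀)/Δz = 9.8 × 1.3756 × 10⁻³ / 65 = 2.0740 × 10⁻⁴ s⁻².
N = √(2.0740 × 10⁻⁴) = 0.014401 rad s⁻¹ → T = 2π/N = 436.30 s ≈ 436 s.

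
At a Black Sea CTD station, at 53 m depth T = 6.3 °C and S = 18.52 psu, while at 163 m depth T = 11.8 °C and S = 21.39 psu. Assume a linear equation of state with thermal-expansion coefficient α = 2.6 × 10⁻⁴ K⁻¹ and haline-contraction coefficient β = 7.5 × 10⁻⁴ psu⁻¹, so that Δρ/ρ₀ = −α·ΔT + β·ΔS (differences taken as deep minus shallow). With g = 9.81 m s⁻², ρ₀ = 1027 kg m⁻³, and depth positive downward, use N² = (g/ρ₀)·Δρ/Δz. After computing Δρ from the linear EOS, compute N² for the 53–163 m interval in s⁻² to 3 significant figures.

6.44 × 10⁻⁵ s⁻²

ΔT = +5.5 K, ΔS = +2.87 psu (deep − shallow).
Δρ/ρ₀ = −αΔT + βΔS = -1.43 × 10⁻³ + 2.1525 × 10⁻³ = 7.225 × 10⁻⁴, so Δρ ≈ 0.7420 kg m⁻³.
N² = (g/ρ₀)·Δρ/Δz = g·(Δρ/ρ₀)/Δz = 9.81 × 7.225 × 10⁻⁴ / 110 = 6.4434 × 10⁻⁵ s⁻² ≈ 6.44 × 10⁻⁵ s⁻².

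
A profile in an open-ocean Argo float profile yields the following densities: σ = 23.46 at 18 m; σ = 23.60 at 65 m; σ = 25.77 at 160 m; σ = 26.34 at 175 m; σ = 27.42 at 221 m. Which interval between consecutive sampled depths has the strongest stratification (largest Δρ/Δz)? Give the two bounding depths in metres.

Compute the density gradient over each adjacent pair:
  18–65 m: Δρ/Δz = 0.14/47 = 3.0 × 10⁻³ kg m⁻⁴
  65–160 m: Δρ/Δz = 2.17/95 = 0.023 kg m⁻⁴
  160–175 m: Δρ/Δz = 0.57/15 = 0.038 kg m⁻⁴
  175–221 m: Δρ/Δz = 1.08/46 = 0.023 kg m⁻⁴
The largest gradient is in the 160–175 m interval — the pycnocline.

160–175 m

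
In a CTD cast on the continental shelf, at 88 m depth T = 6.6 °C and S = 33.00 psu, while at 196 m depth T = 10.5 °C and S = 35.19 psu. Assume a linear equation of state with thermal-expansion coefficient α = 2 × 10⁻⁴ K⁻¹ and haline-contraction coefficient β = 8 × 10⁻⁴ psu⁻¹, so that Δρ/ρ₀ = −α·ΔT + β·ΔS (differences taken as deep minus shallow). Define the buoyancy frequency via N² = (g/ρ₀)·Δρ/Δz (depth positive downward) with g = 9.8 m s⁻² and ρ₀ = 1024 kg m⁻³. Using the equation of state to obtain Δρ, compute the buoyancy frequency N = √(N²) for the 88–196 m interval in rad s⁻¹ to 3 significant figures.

9.39 × 10⁻³ rad s⁻¹

ΔT = +3.9 K, ΔS = +2.19 psu (deep − shallow).
Δρ/ρ₀ = −αΔT + βΔS = -7.80 × 10⁻⁴ + 1.752 × 10⁻³ = 9.72 × 10⁻⁴, so Δρ ≈ 0.9953 kg m⁻³.
N² = (g/ρ₀)·Δρ/Δz = g·(Δρ/ρ₀)/Δz = 9.8 × 9.72 × 10⁻⁴ / 108 = 8.8200 × 10⁻⁵ s⁻².
N = √(8.8200 × 10⁻⁵) = 9.3915 × 10⁻³ rad s⁻¹ ≈ 9.39 × 10⁻³ rad s⁻¹.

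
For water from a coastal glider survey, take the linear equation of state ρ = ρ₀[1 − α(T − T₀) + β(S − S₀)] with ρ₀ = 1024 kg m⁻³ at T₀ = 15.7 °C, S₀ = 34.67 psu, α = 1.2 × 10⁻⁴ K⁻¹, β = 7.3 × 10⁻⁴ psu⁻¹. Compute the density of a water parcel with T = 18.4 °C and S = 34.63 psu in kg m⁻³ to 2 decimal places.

T − T₀ = +2.7 K, S − S₀ = -0.04 psu.
Bracket = 1 − α·(+2.7) + β·(-0.04) = 1 + (-3.532 × 10⁻⁴) = 0.9996468.
ρ = 1024 × 0.9996468 = 1023.64 kg m⁻³.

1023.64 kg m⁻³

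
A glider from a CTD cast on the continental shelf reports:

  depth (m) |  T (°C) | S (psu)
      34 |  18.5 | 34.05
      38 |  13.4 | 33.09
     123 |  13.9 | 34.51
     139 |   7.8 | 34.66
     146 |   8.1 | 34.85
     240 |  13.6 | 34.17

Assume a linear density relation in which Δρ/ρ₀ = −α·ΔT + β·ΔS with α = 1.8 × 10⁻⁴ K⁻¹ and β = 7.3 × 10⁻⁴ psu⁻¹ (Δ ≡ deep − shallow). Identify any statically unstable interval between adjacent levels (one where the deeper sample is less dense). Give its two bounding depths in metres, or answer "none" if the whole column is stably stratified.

146–240 m

Evaluate Δρ/ρ₀ = −αΔT + βΔS across each adjacent pair:
  34–38 m: −αΔT+βΔS = −(1.8 × 10⁻⁴)(-5.1)+(7.3 × 10⁻⁴)(-0.96) = 2.2 × 10⁻⁴ → stable
  38–123 m: −αΔT+βΔS = −(1.8 × 10⁻⁴)(+0.5)+(7.3 × 10⁻⁴)(+1.42) = 9.5 × 10⁻⁴ → stable
  123–139 m: −αΔT+βΔS = −(1.8 × 10⁻⁴)(-6.1)+(7.3 × 10⁻⁴)(+0.15) = 1.2 × 10⁻³ → stable
  139–146 m: −αΔT+βΔS = −(1.8 × 10⁻⁴)(+0.3)+(7.3 × 10⁻⁴)(+0.19) = 8.5 × 10⁻⁵ → stable
  146–240 m: −αΔT+βΔS = −(1.8 × 10⁻⁴)(+5.5)+(7.3 × 10⁻⁴)(-0.68) = -1.5 × 10⁻³ → UNSTABLE
The 146–240 m interval has Δρ < 0: lighter water underlies denser water.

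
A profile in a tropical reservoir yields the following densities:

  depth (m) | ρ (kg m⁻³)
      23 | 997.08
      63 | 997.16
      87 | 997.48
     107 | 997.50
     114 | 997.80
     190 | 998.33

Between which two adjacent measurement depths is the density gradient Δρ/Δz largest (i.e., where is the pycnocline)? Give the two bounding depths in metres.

107–114 m

Compute the density gradient over each adjacent pair:
  23–63 m: Δρ/Δz = 0.08/40 = 2.0 × 10⁻³ kg m⁻⁴
  63–87 m: Δρ/Δz = 0.32/24 = 0.013 kg m⁻⁴
  87–107 m: Δρ/Δz = 0.02/20 = 1.0 × 10⁻³ kg m⁻⁴
  107–114 m: Δρ/Δz = 0.30/7 = 0.043 kg m⁻⁴
  114–190 m: Δρ/Δz = 0.53/76 = 7.0 × 10⁻³ kg m⁻⁴
The largest gradient is in the 107–114 m interval — the pycnocline.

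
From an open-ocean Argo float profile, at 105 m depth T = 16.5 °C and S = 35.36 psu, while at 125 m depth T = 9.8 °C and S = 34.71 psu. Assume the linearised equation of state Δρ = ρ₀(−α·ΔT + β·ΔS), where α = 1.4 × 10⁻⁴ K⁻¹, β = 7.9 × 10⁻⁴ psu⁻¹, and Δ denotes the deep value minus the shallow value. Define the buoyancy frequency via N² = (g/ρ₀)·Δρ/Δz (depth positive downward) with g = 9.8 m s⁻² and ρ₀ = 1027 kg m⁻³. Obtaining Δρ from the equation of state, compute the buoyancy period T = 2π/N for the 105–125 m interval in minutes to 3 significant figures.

ΔT = -6.7 K, ΔS = -0.65 psu (deep − shallow).
Δρ/ρ₀ = −αΔT + βΔS = 9.38 × 10⁻⁴ − 5.135 × 10⁻⁴ = 4.245 × 10⁻⁴, so Δρ ≈ 0.4360 kg m⁻³.
N² = (g/ρ₀)·Δρ/Δz = g·(Δρ/ρ₀)/Δz = 9.8 × 4.245 × 10⁻⁴ / 20 = 2.0800 × 10⁻⁴ s⁻².
N = √(2.0800 × 10⁻⁴) = 0.014422 rad s⁻¹ → T = 2π/N = 435.67 s = 7.2612 min ≈ 7.26 min.

7.26 min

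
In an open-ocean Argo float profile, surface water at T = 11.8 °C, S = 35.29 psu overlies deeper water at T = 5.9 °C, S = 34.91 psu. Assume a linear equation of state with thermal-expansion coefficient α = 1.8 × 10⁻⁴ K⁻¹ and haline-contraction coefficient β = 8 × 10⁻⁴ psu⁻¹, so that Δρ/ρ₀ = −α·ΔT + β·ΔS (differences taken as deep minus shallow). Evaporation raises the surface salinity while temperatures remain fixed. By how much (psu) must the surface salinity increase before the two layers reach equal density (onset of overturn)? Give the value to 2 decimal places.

0.95 psu

Neutral buoyancy requires −α(T_deep − T_surf) + β(S_deep − S_surf′) = 0.
S_surf′ = S_deep − (α/β)·ΔT = 34.91 − (1.8 × 10⁻⁴/8 × 10⁻⁴)·(-5.9) = 36.2375 psu.
Increase required: 36.2375 − 35.29 = 0.9475 psu.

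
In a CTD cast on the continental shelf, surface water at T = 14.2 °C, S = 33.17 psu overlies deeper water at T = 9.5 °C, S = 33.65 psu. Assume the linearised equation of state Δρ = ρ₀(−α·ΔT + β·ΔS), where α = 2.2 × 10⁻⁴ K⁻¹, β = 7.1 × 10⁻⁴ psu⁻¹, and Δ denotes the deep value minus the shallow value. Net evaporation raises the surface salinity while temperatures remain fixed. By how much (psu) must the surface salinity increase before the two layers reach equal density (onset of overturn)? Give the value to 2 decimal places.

Neutral buoyancy requires −α(T_deep − T_surf) + β(S_deep − S_surf′) = 0.
S_surf′ = S_deep − (α/β)·ΔT = 33.65 − (2.2 × 10⁻⁴/7.1 × 10⁻⁴)·(-4.7) = 35.1063 psu.
Increase required: 35.1063 − 33.17 = 1.9363 psu.

1.94 psu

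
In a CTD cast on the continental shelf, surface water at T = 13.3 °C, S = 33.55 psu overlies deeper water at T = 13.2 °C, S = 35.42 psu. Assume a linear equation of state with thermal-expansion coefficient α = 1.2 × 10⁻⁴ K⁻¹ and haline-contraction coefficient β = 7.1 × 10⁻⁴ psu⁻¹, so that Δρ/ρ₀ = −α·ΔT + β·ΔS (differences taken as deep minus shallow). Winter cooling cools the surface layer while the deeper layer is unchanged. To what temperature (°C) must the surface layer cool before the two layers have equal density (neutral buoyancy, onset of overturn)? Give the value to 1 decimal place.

2.1 °C

Neutral buoyancy requires Δρ = 0, i.e. −α(T_deep − T_surf′) + β(S_deep − S_surf) = 0.
T_surf′ = T_deep − (β/α)·ΔS = 13.2 − (7.1 × 10⁻⁴/1.2 × 10⁻⁴)·(+1.87) = 2.136 °C.
Cooling required: 13.3 − (2.136) = 11.164 °C.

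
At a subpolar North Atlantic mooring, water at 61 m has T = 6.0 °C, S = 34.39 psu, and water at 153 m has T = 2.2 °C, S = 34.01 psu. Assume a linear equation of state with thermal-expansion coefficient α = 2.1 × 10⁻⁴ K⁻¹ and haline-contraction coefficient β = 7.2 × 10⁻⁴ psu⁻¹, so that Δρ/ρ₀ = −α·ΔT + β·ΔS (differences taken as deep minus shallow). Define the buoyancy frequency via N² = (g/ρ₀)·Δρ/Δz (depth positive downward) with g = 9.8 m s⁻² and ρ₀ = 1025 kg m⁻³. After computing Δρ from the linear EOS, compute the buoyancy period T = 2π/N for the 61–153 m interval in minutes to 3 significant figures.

14.0 min

ΔT = -3.8 K, ΔS = -0.38 psu (deep − shallow).
Δρ/ρ₀ = −αΔT + βΔS = 7.98 × 10⁻⁴ − 2.736 × 10⁻⁴ = 5.244 × 10⁻⁴, so Δρ ≈ 0.5375 kg m⁻³.
N² = (g/ρ₀)·Δρ/Δz = g·(Δρ/ρ₀)/Δz = 9.8 × 5.244 × 10⁻⁴ / 92 = 5.5860 × 10⁻⁵ s⁻².
N = √(5.5860 × 10⁻⁵) = 7.4740 × 10⁻³ rad s⁻¹ → T = 2π/N = 840.67 s = 14.011 min ≈ 14.0 min.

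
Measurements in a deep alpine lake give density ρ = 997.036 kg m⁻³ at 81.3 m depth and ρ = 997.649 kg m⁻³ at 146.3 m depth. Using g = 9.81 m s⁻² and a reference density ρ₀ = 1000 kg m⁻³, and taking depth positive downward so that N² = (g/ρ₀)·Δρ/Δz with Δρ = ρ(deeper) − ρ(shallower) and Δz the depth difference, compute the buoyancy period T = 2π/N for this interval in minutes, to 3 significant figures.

10.9 min

Δρ = 997.649 − 997.036 = 0.613 kg m⁻³ over Δz = 146.3 − 81.3 = 65 m.
N² = (9.81/1000) × (0.613/65) = 9.2516 × 10⁻⁵ s⁻².
N = √(9.2516 × 10⁻⁵) = 9.6185 × 10⁻³ rad s⁻¹, so T = 2π/N = 653.24 s = 10.887 min ≈ 10.9 min.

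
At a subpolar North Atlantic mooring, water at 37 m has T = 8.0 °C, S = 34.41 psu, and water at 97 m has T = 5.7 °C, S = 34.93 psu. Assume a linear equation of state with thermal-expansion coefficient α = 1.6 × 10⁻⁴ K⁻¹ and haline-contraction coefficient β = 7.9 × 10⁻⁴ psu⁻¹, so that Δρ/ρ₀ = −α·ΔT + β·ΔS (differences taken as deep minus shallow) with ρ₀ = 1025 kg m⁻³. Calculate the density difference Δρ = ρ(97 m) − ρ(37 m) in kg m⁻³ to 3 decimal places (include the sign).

+0.798 kg m⁻³

ΔT = -2.3 K, ΔS = +0.52 psu (deep − shallow).
Δρ/ρ₀ = −(1.6 × 10⁻⁴)(-2.3) + (7.9 × 10⁻⁴)(+0.52) = 7.788 × 10⁻⁴.
Δρ = 1025 × (7.788 × 10⁻⁴) = +0.798 kg m⁻³.
Positive Δρ: denser below, stable.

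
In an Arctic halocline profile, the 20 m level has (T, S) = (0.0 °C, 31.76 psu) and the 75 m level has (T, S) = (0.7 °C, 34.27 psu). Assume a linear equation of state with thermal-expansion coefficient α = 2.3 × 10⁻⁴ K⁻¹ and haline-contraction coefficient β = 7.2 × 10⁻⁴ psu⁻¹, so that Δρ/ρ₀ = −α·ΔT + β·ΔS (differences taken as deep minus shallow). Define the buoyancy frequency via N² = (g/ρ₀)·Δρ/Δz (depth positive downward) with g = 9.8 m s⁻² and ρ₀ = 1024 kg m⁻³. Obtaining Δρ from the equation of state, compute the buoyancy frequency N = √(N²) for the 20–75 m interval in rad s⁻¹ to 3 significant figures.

ΔT = +0.7 K, ΔS = +2.51 psu (deep − shallow).
Δρ/ρ₀ = −αΔT + βΔS = -1.61 × 10⁻⁴ + 1.8072 × 10⁻³ = 1.6462 × 10⁻³, so Δρ ≈ 1.686 kg m⁻³.
N² = (g/ρ₀)·Δρ/Δz = g·(Δρ/ρ₀)/Δz = 9.8 × 1.6462 × 10⁻³ / 55 = 2.9332 × 10⁻⁴ s⁻².
N = √(2.9332 × 10⁻⁴) = 0.017127 rad s⁻¹ ≈ 0.0171 rad s⁻¹.

0.0171 rad s⁻¹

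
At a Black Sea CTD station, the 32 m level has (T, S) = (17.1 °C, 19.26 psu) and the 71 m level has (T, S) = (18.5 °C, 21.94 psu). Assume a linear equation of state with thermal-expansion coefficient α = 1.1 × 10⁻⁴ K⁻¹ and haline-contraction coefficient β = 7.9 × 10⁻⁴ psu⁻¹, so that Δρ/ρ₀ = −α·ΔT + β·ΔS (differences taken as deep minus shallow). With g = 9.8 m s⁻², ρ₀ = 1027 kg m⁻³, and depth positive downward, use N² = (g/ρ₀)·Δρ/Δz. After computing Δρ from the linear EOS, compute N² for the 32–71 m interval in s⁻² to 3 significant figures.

ΔT = +1.4 K, ΔS = +2.68 psu (deep − shallow).
Δρ/ρ₀ = −αΔT + βΔS = -1.54 × 10⁻⁴ + 2.1172 × 10⁻³ = 1.9632 × 10⁻³, so Δρ ≈ 2.016 kg m⁻³.
N² = (g/ρ₀)·Δρ/Δz = g·(Δρ/ρ₀)/Δz = 9.8 × 1.9632 × 10⁻³ / 39 = 4.9332 × 10⁻⁴ s⁻² ≈ 4.93 × 10⁻⁴ s⁻².

4.93 × 10⁻⁴ s⁻²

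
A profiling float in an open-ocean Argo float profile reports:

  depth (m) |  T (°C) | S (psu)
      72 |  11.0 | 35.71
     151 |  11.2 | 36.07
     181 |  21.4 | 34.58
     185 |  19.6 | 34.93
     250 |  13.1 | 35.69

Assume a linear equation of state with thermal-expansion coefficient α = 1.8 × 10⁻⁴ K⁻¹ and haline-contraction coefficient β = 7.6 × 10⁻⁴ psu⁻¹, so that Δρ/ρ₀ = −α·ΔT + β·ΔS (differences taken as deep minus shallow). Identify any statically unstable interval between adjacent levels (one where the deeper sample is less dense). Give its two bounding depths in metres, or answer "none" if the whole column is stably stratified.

151–181 m

Evaluate Δρ/ρ₀ = −αΔT + βΔS across each adjacent pair:
  72–151 m: −αΔT+βΔS = −(1.8 × 10⁻⁴)(+0.2)+(7.6 × 10⁻⁴)(+0.36) = 2.4 × 10⁻⁴ → stable
  151–181 m: −αΔT+βΔS = −(1.8 × 10⁻⁴)(+10.2)+(7.6 × 10⁻⁴)(-1.49) = -3.0 × 10⁻³ → UNSTABLE
  181–185 m: −αΔT+βΔS = −(1.8 × 10⁻⁴)(-1.8)+(7.6 × 10⁻⁴)(+0.35) = 5.9 × 10⁻⁴ → stable
  185–250 m: −αΔT+βΔS = −(1.8 × 10⁻⁴)(-6.5)+(7.6 × 10⁻⁴)(+0.76) = 1.7 × 10⁻³ → stable
The 151–181 m interval has Δρ < 0: lighter water underlies denser water.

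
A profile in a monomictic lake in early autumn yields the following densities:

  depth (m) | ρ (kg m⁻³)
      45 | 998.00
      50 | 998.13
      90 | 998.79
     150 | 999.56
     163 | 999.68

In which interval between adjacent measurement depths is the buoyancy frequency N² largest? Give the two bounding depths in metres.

45–50 m

Compute the density gradient over each adjacent pair:
  45–50 m: Δρ/Δz = 0.13/5 = 0.026 kg m⁻⁴
  50–90 m: Δρ/Δz = 0.66/40 = 0.017 kg m⁻⁴
  90–150 m: Δρ/Δz = 0.77/60 = 0.013 kg m⁻⁴
  150–163 m: Δρ/Δz = 0.12/13 = 9.2 × 10⁻³ kg m⁻⁴
The largest gradient is in the 45–50 m interval — the pycnocline.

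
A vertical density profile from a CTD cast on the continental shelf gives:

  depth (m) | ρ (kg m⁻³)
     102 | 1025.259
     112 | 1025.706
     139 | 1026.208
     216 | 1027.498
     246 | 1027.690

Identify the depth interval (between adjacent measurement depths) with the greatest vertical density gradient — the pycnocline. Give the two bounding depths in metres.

102–112 m

Compute the density gradient over each adjacent pair:
  102–112 m: Δρ/Δz = 0.447/10 = 0.045 kg m⁻⁴
  112–139 m: Δρ/Δz = 0.502/27 = 0.019 kg m⁻⁴
  139–216 m: Δρ/Δz = 1.290/77 = 0.017 kg m⁻⁴
  216–246 m: Δρ/Δz = 0.192/30 = 6.4 × 10⁻³ kg m⁻⁴
The largest gradient is in the 102–112 m interval — the pycnocline.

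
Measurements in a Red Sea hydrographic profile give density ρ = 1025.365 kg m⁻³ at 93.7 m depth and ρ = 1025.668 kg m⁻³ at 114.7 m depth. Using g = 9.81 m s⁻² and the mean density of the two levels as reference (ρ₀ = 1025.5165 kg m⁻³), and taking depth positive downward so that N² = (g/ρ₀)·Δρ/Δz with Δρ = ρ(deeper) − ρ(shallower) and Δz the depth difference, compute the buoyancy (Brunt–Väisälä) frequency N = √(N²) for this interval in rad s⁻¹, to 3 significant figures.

0.0117 rad s⁻¹

Δρ = 1025.668 − 1025.365 = 0.303 kg m⁻³ over Δz = 114.7 − 93.7 = 21 m.
N² = (9.81/1025.5165) × (0.303/21) = 1.3802 × 10⁻⁴ s⁻².
N = √(1.3802 × 10⁻⁴) = 0.011748 rad s⁻¹ ≈ 0.0117 rad s⁻¹.
Since Δρ > 0 the layer is stably stratified.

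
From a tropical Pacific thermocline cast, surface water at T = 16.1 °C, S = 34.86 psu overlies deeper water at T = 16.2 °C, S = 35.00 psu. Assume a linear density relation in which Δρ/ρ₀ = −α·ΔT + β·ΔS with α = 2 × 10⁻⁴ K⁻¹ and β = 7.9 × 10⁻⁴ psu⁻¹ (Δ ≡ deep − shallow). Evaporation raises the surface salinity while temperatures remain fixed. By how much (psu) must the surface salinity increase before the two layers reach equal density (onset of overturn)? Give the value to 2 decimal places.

Neutral buoyancy requires −α(T_deep − T_surf) + β(S_deep − S_surf′) = 0.
S_surf′ = S_deep − (α/β)·ΔT = 35.00 − (2 × 10⁻⁴/7.9 × 10⁻⁴)·(+0.1) = 34.9747 psu.
Increase required: 34.9747 − 34.86 = 0.1147 psu.

0.11 psu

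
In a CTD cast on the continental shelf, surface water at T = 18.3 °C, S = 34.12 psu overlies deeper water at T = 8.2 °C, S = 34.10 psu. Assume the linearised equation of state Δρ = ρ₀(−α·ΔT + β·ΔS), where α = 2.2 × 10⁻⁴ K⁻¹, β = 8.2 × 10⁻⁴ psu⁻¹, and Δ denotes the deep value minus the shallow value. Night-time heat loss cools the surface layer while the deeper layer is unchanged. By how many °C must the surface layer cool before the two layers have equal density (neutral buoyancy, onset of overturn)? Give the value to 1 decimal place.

Neutral buoyancy requires Δρ = 0, i.e. −α(T_deep − T_surf′) + β(S_deep − S_surf) = 0.
T_surf′ = T_deep − (β/α)·ΔS = 8.2 − (8.2 × 10⁻⁴/2.2 × 10⁻⁴)·(-0.02) = 8.275 °C.
Cooling required: 18.3 − (8.275) = 10.025 °C.

10.0 °C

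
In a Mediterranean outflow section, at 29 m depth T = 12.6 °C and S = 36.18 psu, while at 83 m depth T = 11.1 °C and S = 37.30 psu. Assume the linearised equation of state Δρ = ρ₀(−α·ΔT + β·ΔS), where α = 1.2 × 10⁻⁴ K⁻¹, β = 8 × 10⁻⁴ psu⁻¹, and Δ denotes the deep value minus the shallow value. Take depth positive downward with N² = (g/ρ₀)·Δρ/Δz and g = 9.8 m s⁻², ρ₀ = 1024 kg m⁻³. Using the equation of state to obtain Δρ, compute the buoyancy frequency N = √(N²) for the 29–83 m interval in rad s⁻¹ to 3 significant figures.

ΔT = -1.5 K, ΔS = +1.12 psu (deep − shallow).
Δρ/ρ₀ = −αΔT + βΔS = 1.80 × 10⁻⁴ + 8.96 × 10⁻⁴ = 1.076 × 10⁻³, so Δρ ≈ 1.102 kg m⁻³.
N² = (g/ρ₀)·Δρ/Δz = g·(Δρ/ρ₀)/Δz = 9.8 × 1.076 × 10⁻³ / 54 = 1.9527 × 10⁻⁴ s⁻².
N = √(1.9527 × 10⁻⁴) = 0.013974 rad s⁻¹ ≈ 0.0140 rad s⁻¹.

0.0140 rad s⁻¹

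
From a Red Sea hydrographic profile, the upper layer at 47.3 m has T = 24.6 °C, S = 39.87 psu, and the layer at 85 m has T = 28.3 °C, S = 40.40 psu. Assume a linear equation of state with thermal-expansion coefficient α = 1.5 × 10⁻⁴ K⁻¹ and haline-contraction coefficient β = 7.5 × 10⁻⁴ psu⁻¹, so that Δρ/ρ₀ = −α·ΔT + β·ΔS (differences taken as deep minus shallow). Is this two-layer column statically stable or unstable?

ΔT = 28.3 − 24.6 = +3.7 K and ΔS = 40.40 − 39.87 = +0.53 psu (deep − shallow).
−αΔT = -5.55 × 10⁻⁴; βΔS = 3.975 × 10⁻⁴; sum Δρ/ρ₀ = -1.575 × 10⁻⁴.
Δρ/ρ₀ < 0, so Δρ < 0: deeper water is lighter → statically unstable; the column would overturn.

unstable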